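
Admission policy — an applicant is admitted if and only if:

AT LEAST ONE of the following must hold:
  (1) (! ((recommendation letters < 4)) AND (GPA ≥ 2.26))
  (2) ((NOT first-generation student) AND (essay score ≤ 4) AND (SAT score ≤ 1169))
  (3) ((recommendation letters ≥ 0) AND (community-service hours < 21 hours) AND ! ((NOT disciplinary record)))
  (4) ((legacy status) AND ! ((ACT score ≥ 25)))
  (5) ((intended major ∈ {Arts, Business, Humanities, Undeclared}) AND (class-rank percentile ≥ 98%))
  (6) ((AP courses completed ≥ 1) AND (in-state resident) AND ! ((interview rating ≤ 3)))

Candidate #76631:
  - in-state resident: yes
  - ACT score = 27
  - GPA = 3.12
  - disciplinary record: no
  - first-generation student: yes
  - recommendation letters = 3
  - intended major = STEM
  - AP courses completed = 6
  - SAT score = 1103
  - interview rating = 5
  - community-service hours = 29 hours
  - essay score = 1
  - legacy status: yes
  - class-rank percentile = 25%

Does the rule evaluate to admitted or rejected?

Atomic conditions:
  recommendation letters < 4: 3 < 4 is true
  GPA ≥ 2.26: 3.12 ≥ 2.26 is true
  NOT first-generation student: yes → false
  essay score ≤ 4: 1 ≤ 4 is true
  SAT score ≤ 1169: 1103 ≤ 1169 is true
  recommendation letters ≥ 0: 3 ≥ 0 is true
  community-service hours < 21 hours: 29 < 21 is false
  NOT disciplinary record: no → true
  legacy status: yes → true
  ACT score ≥ 25: 27 ≥ 25 is true
  intended major ∈ {Arts, Business, Humanities, Undeclared}: STEM is not in the set → false
  class-rank percentile ≥ 98%: 25 ≥ 98 is false
  AP courses completed ≥ 1: 6 ≥ 1 is true
  in-state resident: yes → true
  interview rating ≤ 3: 5 ≤ 3 is false
Combine:
[1.1] NOT true = false
[1] false AND true = false
[2] false AND true AND true = false
[3.3] NOT true = false
[3] true AND false AND false = false
[4.2] NOT true = false
[4] true AND false = false
[5] false AND false = false
[6.3] NOT false = true
[6] true AND true AND true = true
[root] false OR false OR false OR false OR false OR true = true
Overall: true → admitted

Admitted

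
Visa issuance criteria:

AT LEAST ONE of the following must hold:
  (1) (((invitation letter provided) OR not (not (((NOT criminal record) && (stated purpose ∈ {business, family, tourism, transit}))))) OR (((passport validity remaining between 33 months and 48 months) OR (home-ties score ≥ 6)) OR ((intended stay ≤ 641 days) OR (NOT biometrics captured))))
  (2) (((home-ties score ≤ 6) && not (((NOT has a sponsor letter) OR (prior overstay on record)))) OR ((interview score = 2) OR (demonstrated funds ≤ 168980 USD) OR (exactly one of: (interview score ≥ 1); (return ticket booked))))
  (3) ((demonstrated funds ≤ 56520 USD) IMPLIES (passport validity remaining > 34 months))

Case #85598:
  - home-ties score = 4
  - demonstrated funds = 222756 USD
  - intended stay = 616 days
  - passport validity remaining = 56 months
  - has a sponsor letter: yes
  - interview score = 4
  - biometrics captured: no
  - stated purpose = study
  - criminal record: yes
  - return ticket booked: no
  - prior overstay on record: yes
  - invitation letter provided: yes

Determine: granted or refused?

Granted

Atomic conditions:
  invitation letter provided: yes → true
  NOT criminal record: yes → false
  stated purpose ∈ {business, family, tourism, transit}: study is not in the set → false
  passport validity remaining between 33 months and 48 months: 56 in [33, 48] is false
  home-ties score ≥ 6: 4 ≥ 6 is false
  intended stay ≤ 641 days: 616 ≤ 641 is true
  NOT biometrics captured: no → true
  home-ties score ≤ 6: 4 ≤ 6 is true
  NOT has a sponsor letter: yes → false
  prior overstay on record: yes → true
  interview score = 2: 4 == 2 is false
  demonstrated funds ≤ 168980 USD: 222756 ≤ 168980 is false
  interview score ≥ 1: 4 ≥ 1 is true
  return ticket booked: no → false
  demonstrated funds ≤ 56520 USD: 222756 ≤ 56520 is false
  passport validity remaining > 34 months: 56 > 34 is true
Combine:
[1.1.2.1.1] false AND false = false
[1.1.2.1] NOT false = true
[1.1.2] NOT true = false
[1.1] true OR false = true
[1.2.1] false OR false = false
[1.2.2] true OR true = true
[1.2] false OR true = true
[1] true OR true = true
[2.1.2.1] false OR true = true
[2.1.2] NOT true = false
[2.1] true AND false = false
[2.2.3] exactly-one(true, false) = true
[2.2] false OR false OR true = true
[2] false OR true = true
[3] false → true (antecedent false ⇒ implication holds) = true
[root] true OR true OR true = true
Overall: true → granted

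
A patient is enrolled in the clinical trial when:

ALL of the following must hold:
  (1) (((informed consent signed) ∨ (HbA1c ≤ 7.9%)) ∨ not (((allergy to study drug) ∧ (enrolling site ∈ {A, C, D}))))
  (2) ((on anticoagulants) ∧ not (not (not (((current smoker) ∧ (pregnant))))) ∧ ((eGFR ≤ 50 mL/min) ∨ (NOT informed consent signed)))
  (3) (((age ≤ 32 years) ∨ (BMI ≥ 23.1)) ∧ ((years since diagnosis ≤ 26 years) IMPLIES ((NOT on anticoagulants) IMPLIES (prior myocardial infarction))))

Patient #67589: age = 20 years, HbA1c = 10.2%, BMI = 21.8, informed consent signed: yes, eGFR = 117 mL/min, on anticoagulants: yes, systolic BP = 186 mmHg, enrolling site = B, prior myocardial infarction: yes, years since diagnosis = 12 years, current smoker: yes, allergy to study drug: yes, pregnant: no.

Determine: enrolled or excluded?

Atomic conditions:
  informed consent signed: yes → true
  HbA1c ≤ 7.9%: 10.2 ≤ 7.9 is false
  allergy to study drug: yes → true
  enrolling site ∈ {A, C, D}: B is not in the set → false
  on anticoagulants: yes → true
  current smoker: yes → true
  pregnant: no → false
  eGFR ≤ 50 mL/min: 117 ≤ 50 is false
  NOT informed consent signed: yes → false
  age ≤ 32 years: 20 ≤ 32 is true
  BMI ≥ 23.1: 21.8 ≥ 23.1 is false
  years since diagnosis ≤ 26 years: 12 ≤ 26 is true
  NOT on anticoagulants: yes → false
  prior myocardial infarction: yes → true
Combine:
[1.1] true OR false = true
[1.2.1] true AND false = false
[1.2] NOT false = true
[1] true OR true = true
[2.2.1.1.1] true AND false = false
[2.2.1.1] NOT false = true
[2.2.1] NOT true = false
[2.2] NOT false = true
[2.3] false OR false = false
[2] true AND true AND false = false
[3.1] true OR false = true
[3.2.2] false → true (antecedent false ⇒ implication holds) = true
[3.2] true → true = true
[3] true AND true = true
[root] true AND false AND true = false
Overall: false → excluded

Excluded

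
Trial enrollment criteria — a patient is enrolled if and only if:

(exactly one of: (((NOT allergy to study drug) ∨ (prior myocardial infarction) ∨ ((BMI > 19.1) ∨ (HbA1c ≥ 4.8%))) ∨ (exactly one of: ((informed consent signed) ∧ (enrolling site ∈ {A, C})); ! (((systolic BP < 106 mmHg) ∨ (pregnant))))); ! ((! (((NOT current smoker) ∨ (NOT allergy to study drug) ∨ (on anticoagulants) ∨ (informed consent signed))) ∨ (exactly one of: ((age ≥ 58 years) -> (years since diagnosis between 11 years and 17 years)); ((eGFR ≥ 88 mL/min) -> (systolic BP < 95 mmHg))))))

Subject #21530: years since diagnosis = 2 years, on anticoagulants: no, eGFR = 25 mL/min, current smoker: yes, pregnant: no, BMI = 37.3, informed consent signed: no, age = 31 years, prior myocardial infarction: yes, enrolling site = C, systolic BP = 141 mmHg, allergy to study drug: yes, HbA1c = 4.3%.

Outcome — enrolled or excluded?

Atomic conditions:
  NOT allergy to study drug: yes → false
  prior myocardial infarction: yes → true
  BMI > 19.1: 37.3 > 19.1 is true
  HbA1c ≥ 4.8%: 4.3 ≥ 4.8 is false
  informed consent signed: no → false
  enrolling site ∈ {A, C}: C is in the set → true
  systolic BP < 106 mmHg: 141 < 106 is false
  pregnant: no → false
  NOT current smoker: yes → false
  on anticoagulants: no → false
  age ≥ 58 years: 31 ≥ 58 is false
  years since diagnosis between 11 years and 17 years: 2 in [11, 17] is false
  eGFR ≥ 88 mL/min: 25 ≥ 88 is false
  systolic BP < 95 mmHg: 141 < 95 is false
Combine:
[1.1.3] true OR false = true
[1.1] false OR true OR true = true
[1.2.1] false AND true = false
[1.2.2.1] false OR false = false
[1.2.2] NOT false = true
[1.2] exactly-one(false, true) = true
[1] true OR true = true
[2.1.1.1] false OR false OR false OR false = false
[2.1.1] NOT false = true
[2.1.2.1] false → false (antecedent false ⇒ implication holds) = true
[2.1.2.2] false → false (antecedent false ⇒ implication holds) = true
[2.1.2] exactly-one(true, true) = false
[2.1] true OR false = true
[2] NOT true = false
[root] exactly-one(true, false) = true
Overall: true → enrolled

Enrolled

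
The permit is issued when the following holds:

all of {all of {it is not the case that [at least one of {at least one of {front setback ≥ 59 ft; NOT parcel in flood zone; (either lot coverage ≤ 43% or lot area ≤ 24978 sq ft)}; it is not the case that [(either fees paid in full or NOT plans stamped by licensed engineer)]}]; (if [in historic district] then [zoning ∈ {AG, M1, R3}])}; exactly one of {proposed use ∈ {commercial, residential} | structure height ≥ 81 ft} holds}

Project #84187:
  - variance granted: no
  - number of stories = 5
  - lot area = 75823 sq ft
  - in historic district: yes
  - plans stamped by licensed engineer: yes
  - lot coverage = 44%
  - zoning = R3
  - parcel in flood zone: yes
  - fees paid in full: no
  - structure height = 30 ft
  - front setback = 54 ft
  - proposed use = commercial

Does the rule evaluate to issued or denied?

Denied

Atomic conditions:
  front setback ≥ 59 ft: 54 ≥ 59 is false
  NOT parcel in flood zone: yes → false
  lot coverage ≤ 43%: 44 ≤ 43 is false
  lot area ≤ 24978 sq ft: 75823 ≤ 24978 is false
  fees paid in full: no → false
  NOT plans stamped by licensed engineer: yes → false
  in historic district: yes → true
  zoning ∈ {AG, M1, R3}: R3 is in the set → true
  proposed use ∈ {commercial, residential}: commercial is in the set → true
  structure height ≥ 81 ft: 30 ≥ 81 is false
Combine:
[1.1.1.1.3] false OR false = false
[1.1.1.1] false OR false OR false = false
[1.1.1.2.1] false OR false = false
[1.1.1.2] NOT false = true
[1.1.1] false OR true = true
[1.1] NOT true = false
[1.2] true → true = true
[1] false AND true = false
[2] exactly-one(true, false) = true
[root] false AND true = false
Overall: false → denied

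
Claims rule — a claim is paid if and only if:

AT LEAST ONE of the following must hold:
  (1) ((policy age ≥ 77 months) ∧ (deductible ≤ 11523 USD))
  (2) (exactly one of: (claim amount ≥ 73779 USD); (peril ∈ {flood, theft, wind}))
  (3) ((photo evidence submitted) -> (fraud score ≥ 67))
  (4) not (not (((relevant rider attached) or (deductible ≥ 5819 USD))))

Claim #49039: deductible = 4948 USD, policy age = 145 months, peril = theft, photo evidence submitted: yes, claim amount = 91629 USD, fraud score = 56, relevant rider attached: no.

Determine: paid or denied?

Atomic conditions:
  policy age ≥ 77 months: 145 ≥ 77 is true
  deductible ≤ 11523 USD: 4948 ≤ 11523 is true
  claim amount ≥ 73779 USD: 91629 ≥ 73779 is true
  peril ∈ {flood, theft, wind}: theft is in the set → true
  photo evidence submitted: yes → true
  fraud score ≥ 67: 56 ≥ 67 is false
  relevant rider attached: no → false
  deductible ≥ 5819 USD: 4948 ≥ 5819 is false
Combine:
[1] true AND true = true
[2] exactly-one(true, true) = false
[3] true → false = false
[4.1.1] false OR false = false
[4.1] NOT false = true
[4] NOT true = false
[root] true OR false OR false OR false = true
Overall: true → paid

Paid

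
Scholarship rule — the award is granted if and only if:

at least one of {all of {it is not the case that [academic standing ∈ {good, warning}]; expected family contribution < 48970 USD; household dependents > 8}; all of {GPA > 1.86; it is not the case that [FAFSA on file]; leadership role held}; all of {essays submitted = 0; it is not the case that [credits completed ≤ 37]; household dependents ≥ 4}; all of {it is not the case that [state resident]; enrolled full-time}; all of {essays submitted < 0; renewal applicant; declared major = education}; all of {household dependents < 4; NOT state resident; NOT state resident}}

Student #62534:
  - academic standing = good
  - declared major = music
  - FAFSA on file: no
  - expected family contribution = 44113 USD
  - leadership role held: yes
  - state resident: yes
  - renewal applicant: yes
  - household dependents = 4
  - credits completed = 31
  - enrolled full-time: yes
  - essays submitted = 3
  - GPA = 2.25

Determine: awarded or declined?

Awarded

Atomic conditions:
  academic standing ∈ {good, warning}: good is in the set → true
  expected family contribution < 48970 USD: 44113 < 48970 is true
  household dependents > 8: 4 > 8 is false
  GPA > 1.86: 2.25 > 1.86 is true
  FAFSA on file: no → false
  leadership role held: yes → true
  essays submitted = 0: 3 == 0 is false
  credits completed ≤ 37: 31 ≤ 37 is true
  household dependents ≥ 4: 4 ≥ 4 is true
  state resident: yes → true
  enrolled full-time: yes → true
  essays submitted < 0: 3 < 0 is false
  renewal applicant: yes → true
  declared major = education: music == education is false
  household dependents < 4: 4 < 4 is false
  NOT state resident: yes → false
Combine:
[1.1] NOT true = false
[1] false AND true AND false = false
[2.2] NOT false = true
[2] true AND true AND true = true
[3.2] NOT true = false
[3] false AND false AND true = false
[4.1] NOT true = false
[4] false AND true = false
[5] false AND true AND false = false
[6] false AND false AND false = false
[root] false OR true OR false OR false OR false OR false = true
Overall: true → awarded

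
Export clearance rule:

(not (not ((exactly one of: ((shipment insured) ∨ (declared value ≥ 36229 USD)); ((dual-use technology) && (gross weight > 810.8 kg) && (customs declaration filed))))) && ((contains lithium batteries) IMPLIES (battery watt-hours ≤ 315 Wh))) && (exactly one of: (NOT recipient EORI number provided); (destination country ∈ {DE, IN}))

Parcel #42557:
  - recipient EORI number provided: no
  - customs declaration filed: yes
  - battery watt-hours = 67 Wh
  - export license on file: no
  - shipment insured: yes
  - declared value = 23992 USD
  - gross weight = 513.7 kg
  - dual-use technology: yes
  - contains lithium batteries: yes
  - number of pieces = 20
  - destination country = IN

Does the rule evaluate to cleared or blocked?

Atomic conditions:
  shipment insured: yes → true
  declared value ≥ 36229 USD: 23992 ≥ 36229 is false
  dual-use technology: yes → true
  gross weight > 810.8 kg: 513.7 > 810.8 is false
  customs declaration filed: yes → true
  contains lithium batteries: yes → true
  battery watt-hours ≤ 315 Wh: 67 ≤ 315 is true
  NOT recipient EORI number provided: no → true
  destination country ∈ {DE, IN}: IN is in the set → true
Combine:
[1.1.1.1.1] true OR false = true
[1.1.1.1.2] true AND false AND true = false
[1.1.1.1] exactly-one(true, false) = true
[1.1.1] NOT true = false
[1.1] NOT false = true
[1.2] true → true = true
[1] true AND true = true
[2] exactly-one(true, true) = false
[root] true AND false = false
Overall: false → blocked

Blocked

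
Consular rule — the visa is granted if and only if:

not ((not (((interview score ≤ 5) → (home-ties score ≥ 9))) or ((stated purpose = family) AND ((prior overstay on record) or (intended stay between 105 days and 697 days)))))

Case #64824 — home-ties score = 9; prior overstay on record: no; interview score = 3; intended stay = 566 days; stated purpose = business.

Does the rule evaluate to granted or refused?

Atomic conditions:
  interview score ≤ 5: 3 ≤ 5 is true
  home-ties score ≥ 9: 9 ≥ 9 is true
  stated purpose = family: business == family is false
  prior overstay on record: no → false
  intended stay between 105 days and 697 days: 566 in [105, 697] is true
Combine:
[1.1.1] true → true = true
[1.1] NOT true = false
[1.2.2] false OR true = true
[1.2] false AND true = false
[1] false OR false = false
[root] NOT false = true
Overall: true → granted

Granted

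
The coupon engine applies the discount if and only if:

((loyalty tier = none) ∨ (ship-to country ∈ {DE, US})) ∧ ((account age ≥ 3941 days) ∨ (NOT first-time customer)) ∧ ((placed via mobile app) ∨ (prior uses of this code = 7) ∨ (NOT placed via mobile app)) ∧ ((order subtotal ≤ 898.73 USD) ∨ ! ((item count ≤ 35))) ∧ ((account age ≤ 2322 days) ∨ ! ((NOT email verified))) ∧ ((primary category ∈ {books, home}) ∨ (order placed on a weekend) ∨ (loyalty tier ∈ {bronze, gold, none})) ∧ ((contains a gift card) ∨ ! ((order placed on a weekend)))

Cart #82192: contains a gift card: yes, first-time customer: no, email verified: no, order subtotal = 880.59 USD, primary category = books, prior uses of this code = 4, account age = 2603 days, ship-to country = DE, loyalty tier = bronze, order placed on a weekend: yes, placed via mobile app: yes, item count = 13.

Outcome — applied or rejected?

Atomic conditions:
  loyalty tier = none: bronze == none is false
  ship-to country ∈ {DE, US}: DE is in the set → true
  account age ≥ 3941 days: 2603 ≥ 3941 is false
  NOT first-time customer: no → true
  placed via mobile app: yes → true
  prior uses of this code = 7: 4 == 7 is false
  NOT placed via mobile app: yes → false
  order subtotal ≤ 898.73 USD: 880.59 ≤ 898.73 is true
  item count ≤ 35: 13 ≤ 35 is true
  account age ≤ 2322 days: 2603 ≤ 2322 is false
  NOT email verified: no → true
  primary category ∈ {books, home}: books is in the set → true
  order placed on a weekend: yes → true
  loyalty tier ∈ {bronze, gold, none}: bronze is in the set → true
  contains a gift card: yes → true
Combine:
[1] false OR true = true
[2] false OR true = true
[3] true OR false OR false = true
[4.2] NOT true = false
[4] true OR false = true
[5.2] NOT true = false
[5] false OR false = false
[6] true OR true OR true = true
[7.2] NOT true = false
[7] true OR false = true
[root] true AND true AND true AND true AND false AND true AND true = false
Overall: false → rejected

Rejected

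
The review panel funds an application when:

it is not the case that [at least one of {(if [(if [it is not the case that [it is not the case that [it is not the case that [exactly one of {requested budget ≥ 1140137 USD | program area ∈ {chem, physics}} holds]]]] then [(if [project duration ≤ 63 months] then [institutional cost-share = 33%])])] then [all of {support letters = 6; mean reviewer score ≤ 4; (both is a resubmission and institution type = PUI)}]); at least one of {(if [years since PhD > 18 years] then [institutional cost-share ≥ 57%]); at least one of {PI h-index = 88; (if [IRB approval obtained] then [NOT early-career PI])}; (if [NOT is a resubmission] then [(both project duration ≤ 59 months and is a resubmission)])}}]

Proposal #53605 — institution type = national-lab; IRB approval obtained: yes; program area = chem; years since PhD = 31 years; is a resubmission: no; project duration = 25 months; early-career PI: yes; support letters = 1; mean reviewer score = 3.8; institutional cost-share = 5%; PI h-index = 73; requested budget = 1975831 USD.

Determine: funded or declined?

Atomic conditions:
  requested budget ≥ 1140137 USD: 1975831 ≥ 1140137 is true
  program area ∈ {chem, physics}: chem is in the set → true
  project duration ≤ 63 months: 25 ≤ 63 is true
  institutional cost-share = 33%: 5 == 33 is false
  support letters = 6: 1 == 6 is false
  mean reviewer score ≤ 4: 3.8 ≤ 4 is true
  is a resubmission: no → false
  institution type = PUI: national-lab == PUI is false
  years since PhD > 18 years: 31 > 18 is true
  institutional cost-share ≥ 57%: 5 ≥ 57 is false
  PI h-index = 88: 73 == 88 is false
  IRB approval obtained: yes → true
  NOT early-career PI: yes → false
  NOT is a resubmission: no → true
  project duration ≤ 59 months: 25 ≤ 59 is true
Combine:
[1.1.1.1.1.1.1] exactly-one(true, true) = false
[1.1.1.1.1.1] NOT false = true
[1.1.1.1.1] NOT true = false
[1.1.1.1] NOT false = true
[1.1.1.2] true → false = false
[1.1.1] true → false = false
[1.1.2.3] false AND false = false
[1.1.2] false AND true AND false = false
[1.1] false → false (antecedent false ⇒ implication holds) = true
[1.2.1] true → false = false
[1.2.2.2] true → false = false
[1.2.2] false OR false = false
[1.2.3.2] true AND false = false
[1.2.3] true → false = false
[1.2] false OR false OR false = false
[1] true OR false = true
[root] NOT true = false
Overall: false → declined

Declined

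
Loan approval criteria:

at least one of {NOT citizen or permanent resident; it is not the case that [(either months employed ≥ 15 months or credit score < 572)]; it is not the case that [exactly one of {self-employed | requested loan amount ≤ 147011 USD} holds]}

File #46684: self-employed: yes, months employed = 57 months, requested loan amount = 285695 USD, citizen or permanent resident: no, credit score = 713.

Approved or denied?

Atomic conditions:
  NOT citizen or permanent resident: no → true
  months employed ≥ 15 months: 57 ≥ 15 is true
  credit score < 572: 713 < 572 is false
  self-employed: yes → true
  requested loan amount ≤ 147011 USD: 285695 ≤ 147011 is false
Combine:
[2.1] true OR false = true
[2] NOT true = false
[3.1] exactly-one(true, false) = true
[3] NOT true = false
[root] true OR false OR false = true
Overall: true → approved

Approved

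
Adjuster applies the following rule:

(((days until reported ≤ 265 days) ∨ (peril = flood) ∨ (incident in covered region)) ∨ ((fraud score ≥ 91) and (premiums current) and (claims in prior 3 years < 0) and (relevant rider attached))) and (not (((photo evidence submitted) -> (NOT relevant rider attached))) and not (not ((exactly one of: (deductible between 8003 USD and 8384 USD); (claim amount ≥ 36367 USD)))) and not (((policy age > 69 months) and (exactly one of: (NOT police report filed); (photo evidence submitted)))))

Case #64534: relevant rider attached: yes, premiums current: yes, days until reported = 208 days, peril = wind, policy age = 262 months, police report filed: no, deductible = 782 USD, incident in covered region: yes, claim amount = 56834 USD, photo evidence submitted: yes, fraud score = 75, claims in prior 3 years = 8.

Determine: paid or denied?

Atomic conditions:
  days until reported ≤ 265 days: 208 ≤ 265 is true
  peril = flood: wind == flood is false
  incident in covered region: yes → true
  fraud score ≥ 91: 75 ≥ 91 is false
  premiums current: yes → true
  claims in prior 3 years < 0: 8 < 0 is false
  relevant rider attached: yes → true
  photo evidence submitted: yes → true
  NOT relevant rider attached: yes → false
  deductible between 8003 USD and 8384 USD: 782 in [8003, 8384] is false
  claim amount ≥ 36367 USD: 56834 ≥ 36367 is true
  policy age > 69 months: 262 > 69 is true
  NOT police report filed: no → true
Combine:
[1.1] true OR false OR true = true
[1.2] false AND true AND false AND true = false
[1] true OR false = true
[2.1.1] true → false = false
[2.1] NOT false = true
[2.2.1.1] exactly-one(false, true) = true
[2.2.1] NOT true = false
[2.2] NOT false = true
[2.3.1.2] exactly-one(true, true) = false
[2.3.1] true AND false = false
[2.3] NOT false = true
[2] true AND true AND true = true
[root] true AND true = true
Overall: true → paid

Paid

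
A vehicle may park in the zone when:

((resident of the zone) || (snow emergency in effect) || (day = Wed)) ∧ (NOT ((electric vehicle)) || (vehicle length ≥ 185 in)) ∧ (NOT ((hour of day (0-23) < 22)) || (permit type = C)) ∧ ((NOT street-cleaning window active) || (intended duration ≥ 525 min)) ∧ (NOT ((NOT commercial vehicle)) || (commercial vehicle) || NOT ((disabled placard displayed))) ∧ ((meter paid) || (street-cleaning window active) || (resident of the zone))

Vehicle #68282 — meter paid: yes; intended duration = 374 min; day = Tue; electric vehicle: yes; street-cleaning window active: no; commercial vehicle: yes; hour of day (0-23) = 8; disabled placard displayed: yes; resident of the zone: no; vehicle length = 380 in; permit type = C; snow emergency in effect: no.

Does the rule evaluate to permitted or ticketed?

Ticketed

Atomic conditions:
  resident of the zone: no → false
  snow emergency in effect: no → false
  day = Wed: Tue == Wed is false
  electric vehicle: yes → true
  vehicle length ≥ 185 in: 380 ≥ 185 is true
  hour of day (0-23) < 22: 8 < 22 is true
  permit type = C: C == C is true
  NOT street-cleaning window active: no → true
  intended duration ≥ 525 min: 374 ≥ 525 is false
  NOT commercial vehicle: yes → false
  commercial vehicle: yes → true
  disabled placard displayed: yes → true
  meter paid: yes → true
  street-cleaning window active: no → false
Combine:
[1] false OR false OR false = false
[2.1] NOT true = false
[2] false OR true = true
[3.1] NOT true = false
[3] false OR true = true
[4] true OR false = true
[5.1] NOT false = true
[5.3] NOT true = false
[5] true OR true OR false = true
[6] true OR false OR false = true
[root] false AND true AND true AND true AND true AND true = false
Overall: false → ticketed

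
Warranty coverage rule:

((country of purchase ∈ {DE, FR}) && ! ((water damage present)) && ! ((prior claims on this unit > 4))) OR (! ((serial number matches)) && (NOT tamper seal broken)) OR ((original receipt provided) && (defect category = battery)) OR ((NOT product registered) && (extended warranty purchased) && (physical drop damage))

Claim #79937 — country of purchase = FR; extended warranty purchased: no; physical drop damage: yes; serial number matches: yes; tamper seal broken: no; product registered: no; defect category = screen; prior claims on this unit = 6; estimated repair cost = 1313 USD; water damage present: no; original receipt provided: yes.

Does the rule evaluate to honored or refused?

Refused

Atomic conditions:
  country of purchase ∈ {DE, FR}: FR is in the set → true
  water damage present: no → false
  prior claims on this unit > 4: 6 > 4 is true
  serial number matches: yes → true
  NOT tamper seal broken: no → true
  original receipt provided: yes → true
  defect category = battery: screen == battery is false
  NOT product registered: no → true
  extended warranty purchased: no → false
  physical drop damage: yes → true
Combine:
[1.2] NOT false = true
[1.3] NOT true = false
[1] true AND true AND false = false
[2.1] NOT true = false
[2] false AND true = false
[3] true AND false = false
[4] true AND false AND true = false
[root] false OR false OR false OR false = false
Overall: false → refused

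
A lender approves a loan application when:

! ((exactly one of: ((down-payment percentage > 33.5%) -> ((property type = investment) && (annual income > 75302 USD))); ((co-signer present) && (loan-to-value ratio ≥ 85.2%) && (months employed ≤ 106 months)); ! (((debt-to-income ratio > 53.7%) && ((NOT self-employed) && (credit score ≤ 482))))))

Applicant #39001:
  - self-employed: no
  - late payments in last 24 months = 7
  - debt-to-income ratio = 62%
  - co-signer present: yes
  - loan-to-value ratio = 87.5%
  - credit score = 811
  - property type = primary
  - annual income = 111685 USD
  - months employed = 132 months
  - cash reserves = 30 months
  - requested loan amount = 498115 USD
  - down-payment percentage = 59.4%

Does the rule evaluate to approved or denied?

Denied

Atomic conditions:
  down-payment percentage > 33.5%: 59.4 > 33.5 is true
  property type = investment: primary == investment is false
  annual income > 75302 USD: 111685 > 75302 is true
  co-signer present: yes → true
  loan-to-value ratio ≥ 85.2%: 87.5 ≥ 85.2 is true
  months employed ≤ 106 months: 132 ≤ 106 is false
  debt-to-income ratio > 53.7%: 62 > 53.7 is true
  NOT self-employed: no → true
  credit score ≤ 482: 811 ≤ 482 is false
Combine:
[1.1.2] false AND true = false
[1.1] true → false = false
[1.2] true AND true AND false = false
[1.3.1.2] true AND false = false
[1.3.1] true AND false = false
[1.3] NOT false = true
[1] exactly-one(false, false, true) = true
[root] NOT true = false
Overall: false → denied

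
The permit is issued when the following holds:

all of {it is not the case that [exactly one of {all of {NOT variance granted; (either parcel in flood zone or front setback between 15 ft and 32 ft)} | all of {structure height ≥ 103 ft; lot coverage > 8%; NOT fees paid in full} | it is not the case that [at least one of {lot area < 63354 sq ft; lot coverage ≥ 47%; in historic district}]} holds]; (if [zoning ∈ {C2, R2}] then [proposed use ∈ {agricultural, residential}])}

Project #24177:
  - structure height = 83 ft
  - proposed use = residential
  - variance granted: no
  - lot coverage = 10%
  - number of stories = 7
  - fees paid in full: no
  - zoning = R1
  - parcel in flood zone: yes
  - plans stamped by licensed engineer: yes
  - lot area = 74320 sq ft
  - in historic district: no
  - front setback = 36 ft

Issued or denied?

Atomic conditions:
  NOT variance granted: no → true
  parcel in flood zone: yes → true
  front setback between 15 ft and 32 ft: 36 in [15, 32] is false
  structure height ≥ 103 ft: 83 ≥ 103 is false
  lot coverage > 8%: 10 > 8 is true
  NOT fees paid in full: no → true
  lot area < 63354 sq ft: 74320 < 63354 is false
  lot coverage ≥ 47%: 10 ≥ 47 is false
  in historic district: no → false
  zoning ∈ {C2, R2}: R1 is not in the set → false
  proposed use ∈ {agricultural, residential}: residential is in the set → true
Combine:
[1.1.1.2] true OR false = true
[1.1.1] true AND true = true
[1.1.2] false AND true AND true = false
[1.1.3.1] false OR false OR false = false
[1.1.3] NOT false = true
[1.1] exactly-one(true, false, true) = false
[1] NOT false = true
[2] false → true (antecedent false ⇒ implication holds) = true
[root] true AND true = true
Overall: true → issued

Issued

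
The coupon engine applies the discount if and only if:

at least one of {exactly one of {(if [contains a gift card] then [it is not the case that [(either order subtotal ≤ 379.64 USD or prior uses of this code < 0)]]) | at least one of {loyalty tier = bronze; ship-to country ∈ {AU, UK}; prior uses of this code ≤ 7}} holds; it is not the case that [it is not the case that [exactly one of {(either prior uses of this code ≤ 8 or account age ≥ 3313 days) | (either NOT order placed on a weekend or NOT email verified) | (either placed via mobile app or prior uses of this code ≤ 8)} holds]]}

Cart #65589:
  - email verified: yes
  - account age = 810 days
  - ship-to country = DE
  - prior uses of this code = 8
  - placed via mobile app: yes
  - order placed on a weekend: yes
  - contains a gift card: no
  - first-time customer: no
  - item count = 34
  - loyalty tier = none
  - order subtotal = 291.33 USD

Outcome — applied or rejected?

Atomic conditions:
  contains a gift card: no → false
  order subtotal ≤ 379.64 USD: 291.33 ≤ 379.64 is true
  prior uses of this code < 0: 8 < 0 is false
  loyalty tier = bronze: none == bronze is false
  ship-to country ∈ {AU, UK}: DE is not in the set → false
  prior uses of this code ≤ 7: 8 ≤ 7 is false
  prior uses of this code ≤ 8: 8 ≤ 8 is true
  account age ≥ 3313 days: 810 ≥ 3313 is false
  NOT order placed on a weekend: yes → false
  NOT email verified: yes → false
  placed via mobile app: yes → true
Combine:
[1.1.2.1] true OR false = true
[1.1.2] NOT true = false
[1.1] false → false (antecedent false ⇒ implication holds) = true
[1.2] false OR false OR false = false
[1] exactly-one(true, false) = true
[2.1.1.1] true OR false = true
[2.1.1.2] false OR false = false
[2.1.1.3] true OR true = true
[2.1.1] exactly-one(true, false, true) = false
[2.1] NOT false = true
[2] NOT true = false
[root] true OR false = true
Overall: true → applied

Applied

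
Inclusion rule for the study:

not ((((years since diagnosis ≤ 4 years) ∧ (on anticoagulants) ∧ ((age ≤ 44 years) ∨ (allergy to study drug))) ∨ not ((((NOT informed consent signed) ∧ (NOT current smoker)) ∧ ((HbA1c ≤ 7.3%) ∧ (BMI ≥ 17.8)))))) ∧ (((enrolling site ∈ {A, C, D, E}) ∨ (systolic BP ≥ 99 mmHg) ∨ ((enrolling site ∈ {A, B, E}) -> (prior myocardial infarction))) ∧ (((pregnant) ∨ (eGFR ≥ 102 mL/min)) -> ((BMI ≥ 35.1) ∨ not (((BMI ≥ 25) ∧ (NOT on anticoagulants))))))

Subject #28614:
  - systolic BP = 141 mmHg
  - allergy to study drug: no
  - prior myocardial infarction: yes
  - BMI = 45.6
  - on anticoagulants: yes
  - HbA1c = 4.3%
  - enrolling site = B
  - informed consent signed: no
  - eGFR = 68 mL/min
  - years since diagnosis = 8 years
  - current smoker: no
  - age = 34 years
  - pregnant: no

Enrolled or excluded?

Enrolled

Atomic conditions:
  years since diagnosis ≤ 4 years: 8 ≤ 4 is false
  on anticoagulants: yes → true
  age ≤ 44 years: 34 ≤ 44 is true
  allergy to study drug: no → false
  NOT informed consent signed: no → true
  NOT current smoker: no → true
  HbA1c ≤ 7.3%: 4.3 ≤ 7.3 is true
  BMI ≥ 17.8: 45.6 ≥ 17.8 is true
  enrolling site ∈ {A, C, D, E}: B is not in the set → false
  systolic BP ≥ 99 mmHg: 141 ≥ 99 is true
  enrolling site ∈ {A, B, E}: B is in the set → true
  prior myocardial infarction: yes → true
  pregnant: no → false
  eGFR ≥ 102 mL/min: 68 ≥ 102 is false
  BMI ≥ 35.1: 45.6 ≥ 35.1 is true
  BMI ≥ 25: 45.6 ≥ 25 is true
  NOT on anticoagulants: yes → false
Combine:
[1.1.1.3] true OR false = true
[1.1.1] false AND true AND true = false
[1.1.2.1.1] true AND true = true
[1.1.2.1.2] true AND true = true
[1.1.2.1] true AND true = true
[1.1.2] NOT true = false
[1.1] false OR false = false
[1] NOT false = true
[2.1.3] true → true = true
[2.1] false OR true OR true = true
[2.2.1] false OR false = false
[2.2.2.2.1] true AND false = false
[2.2.2.2] NOT false = true
[2.2.2] true OR true = true
[2.2] false → true (antecedent false ⇒ implication holds) = true
[2] true AND true = true
[root] true AND true = true
Overall: true → enrolled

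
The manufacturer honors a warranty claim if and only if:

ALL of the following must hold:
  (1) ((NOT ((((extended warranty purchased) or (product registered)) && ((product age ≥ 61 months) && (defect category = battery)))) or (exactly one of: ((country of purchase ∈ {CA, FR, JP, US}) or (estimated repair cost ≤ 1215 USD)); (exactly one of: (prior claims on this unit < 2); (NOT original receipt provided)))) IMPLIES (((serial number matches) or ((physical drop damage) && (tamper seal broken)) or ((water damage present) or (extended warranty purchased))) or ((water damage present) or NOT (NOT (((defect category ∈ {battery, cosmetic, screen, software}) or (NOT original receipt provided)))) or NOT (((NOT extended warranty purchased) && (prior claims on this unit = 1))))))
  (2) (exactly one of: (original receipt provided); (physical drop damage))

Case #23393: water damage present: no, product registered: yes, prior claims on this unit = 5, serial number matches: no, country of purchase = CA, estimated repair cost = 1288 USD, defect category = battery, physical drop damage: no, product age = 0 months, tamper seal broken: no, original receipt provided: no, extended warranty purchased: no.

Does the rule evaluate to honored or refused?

Atomic conditions:
  extended warranty purchased: no → false
  product registered: yes → true
  product age ≥ 61 months: 0 ≥ 61 is false
  defect category = battery: battery == battery is true
  country of purchase ∈ {CA, FR, JP, US}: CA is in the set → true
  estimated repair cost ≤ 1215 USD: 1288 ≤ 1215 is false
  prior claims on this unit < 2: 5 < 2 is false
  NOT original receipt provided: no → true
  serial number matches: no → false
  physical drop damage: no → false
  tamper seal broken: no → false
  water damage present: no → false
  defect category ∈ {battery, cosmetic, screen, software}: battery is in the set → true
  NOT extended warranty purchased: no → true
  prior claims on this unit = 1: 5 == 1 is false
  original receipt provided: no → false
Combine:
[1.1.1.1.1] false OR true = true
[1.1.1.1.2] false AND true = false
[1.1.1.1] true AND false = false
[1.1.1] NOT false = true
[1.1.2.1] true OR false = true
[1.1.2.2] exactly-one(false, true) = true
[1.1.2] exactly-one(true, true) = false
[1.1] true OR false = true
[1.2.1.2] false AND false = false
[1.2.1.3] false OR false = false
[1.2.1] false OR false OR false = false
[1.2.2.2.1.1] true OR true = true
[1.2.2.2.1] NOT true = false
[1.2.2.2] NOT false = true
[1.2.2.3.1] true AND false = false
[1.2.2.3] NOT false = true
[1.2.2] false OR true OR true = true
[1.2] false OR true = true
[1] true → true = true
[2] exactly-one(false, false) = false
[root] true AND false = false
Overall: false → refused

Refused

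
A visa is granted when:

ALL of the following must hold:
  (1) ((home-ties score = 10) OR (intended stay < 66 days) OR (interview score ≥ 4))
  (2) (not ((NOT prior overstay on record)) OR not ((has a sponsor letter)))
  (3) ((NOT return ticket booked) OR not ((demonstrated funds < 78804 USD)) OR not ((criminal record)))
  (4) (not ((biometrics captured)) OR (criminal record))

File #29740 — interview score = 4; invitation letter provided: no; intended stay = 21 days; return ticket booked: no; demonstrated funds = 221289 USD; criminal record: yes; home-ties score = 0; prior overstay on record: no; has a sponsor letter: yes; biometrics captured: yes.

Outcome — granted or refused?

Refused

Atomic conditions:
  home-ties score = 10: 0 == 10 is false
  intended stay < 66 days: 21 < 66 is true
  interview score ≥ 4: 4 ≥ 4 is true
  NOT prior overstay on record: no → true
  has a sponsor letter: yes → true
  NOT return ticket booked: no → true
  demonstrated funds < 78804 USD: 221289 < 78804 is false
  criminal record: yes → true
  biometrics captured: yes → true
Combine:
[1] false OR true OR true = true
[2.1] NOT true = false
[2.2] NOT true = false
[2] false OR false = false
[3.2] NOT false = true
[3.3] NOT true = false
[3] true OR true OR false = true
[4.1] NOT true = false
[4] false OR true = true
[root] true AND false AND true AND true = false
Overall: false → refused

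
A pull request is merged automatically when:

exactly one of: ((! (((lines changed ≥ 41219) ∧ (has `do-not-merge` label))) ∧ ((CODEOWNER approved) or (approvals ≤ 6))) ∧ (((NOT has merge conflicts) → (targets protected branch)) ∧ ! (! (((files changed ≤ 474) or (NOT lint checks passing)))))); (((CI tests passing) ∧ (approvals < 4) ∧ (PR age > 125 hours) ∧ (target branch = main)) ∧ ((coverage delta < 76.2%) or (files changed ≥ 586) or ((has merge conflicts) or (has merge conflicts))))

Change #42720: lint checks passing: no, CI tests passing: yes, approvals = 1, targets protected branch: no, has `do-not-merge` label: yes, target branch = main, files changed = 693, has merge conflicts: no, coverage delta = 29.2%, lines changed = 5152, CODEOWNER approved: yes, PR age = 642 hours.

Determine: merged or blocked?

Atomic conditions:
  lines changed ≥ 41219: 5152 ≥ 41219 is false
  has `do-not-merge` label: yes → true
  CODEOWNER approved: yes → true
  approvals ≤ 6: 1 ≤ 6 is true
  NOT has merge conflicts: no → true
  targets protected branch: no → false
  files changed ≤ 474: 693 ≤ 474 is false
  NOT lint checks passing: no → true
  CI tests passing: yes → true
  approvals < 4: 1 < 4 is true
  PR age > 125 hours: 642 > 125 is true
  target branch = main: main == main is true
  coverage delta < 76.2%: 29.2 < 76.2 is true
  files changed ≥ 586: 693 ≥ 586 is true
  has merge conflicts: no → false
Combine:
[1.1.1.1] false AND true = false
[1.1.1] NOT false = true
[1.1.2] true OR true = true
[1.1] true AND true = true
[1.2.1] true → false = false
[1.2.2.1.1] false OR true = true
[1.2.2.1] NOT true = false
[1.2.2] NOT false = true
[1.2] false AND true = false
[1] true AND false = false
[2.1] true AND true AND true AND true = true
[2.2.3] false OR false = false
[2.2] true OR true OR false = true
[2] true AND true = true
[root] exactly-one(false, true) = true
Overall: true → merged

Merged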